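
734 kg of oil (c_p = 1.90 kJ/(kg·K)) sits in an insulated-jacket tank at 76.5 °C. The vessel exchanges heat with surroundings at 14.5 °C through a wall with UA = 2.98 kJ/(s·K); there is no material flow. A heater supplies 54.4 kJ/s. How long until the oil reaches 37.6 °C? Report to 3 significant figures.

Energy balance: M c_p dT/dt = −UA(T − T_amb) + Q̇.
τ = M c_p/UA = 467.99 s; T_ss = T_amb + Q̇/UA = 14.5 + 54.4/2.98 = 32.755 °C.
T(t) = T_ss + (T₀ − T_ss)e^(−t/τ); set T = 37.6:
t = −τ ln[(T − T_ss)/(T₀ − T_ss)] = −467.99 · ln(0.11075) = 1029.8 s.

1030 s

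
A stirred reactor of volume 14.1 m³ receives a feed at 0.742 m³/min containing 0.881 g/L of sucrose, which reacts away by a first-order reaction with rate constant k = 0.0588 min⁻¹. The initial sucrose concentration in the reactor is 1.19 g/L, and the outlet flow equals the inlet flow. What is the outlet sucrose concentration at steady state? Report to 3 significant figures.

0.416 g/L

V dC/dt = Q(C_in − C) − k V C.
Steady state (dC/dt = 0): C_ss = Q C_in/(Q + kV) = C_in/(1 + kV/Q).
C_ss = 0.742·0.881/(0.742 + 0.0588·14.1) = 0.65370/1.5711 = 0.41608 g/L.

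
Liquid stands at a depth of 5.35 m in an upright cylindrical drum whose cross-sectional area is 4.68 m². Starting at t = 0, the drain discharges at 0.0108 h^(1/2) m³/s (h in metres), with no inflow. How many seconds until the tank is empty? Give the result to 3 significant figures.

2000 s

With no inflow, A dh/dt = −0.0108 √h.
∫ h^(−1/2) dh = −(0.0108/A) ∫ dt, giving 2√h = 2√h₀ − (0.0108/A) t.
Tank is empty when √h = 0: t_empty = 2A√h₀/0.0108.
t_empty = 2·4.68·√5.35/0.0108 = 9.3600·2.3130/0.0108 = 2004.6 s.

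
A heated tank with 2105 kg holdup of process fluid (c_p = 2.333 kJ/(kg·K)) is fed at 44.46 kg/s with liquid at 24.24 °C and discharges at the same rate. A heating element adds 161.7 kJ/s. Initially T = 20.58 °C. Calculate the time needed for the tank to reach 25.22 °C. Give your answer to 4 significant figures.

104.1 s

M c_p dT/dt = ṁ c_p (T_in − T) + Q̇.
τ = M/ṁ = 47.3459 s; T_ss = T_in + Q̇/(ṁ c_p) = 25.7989 °C.
T(t) = T_ss + (T₀ − T_ss) e^(−t/τ). Set T = 25.22:
e^(−t/τ) = (25.22 − 25.7989)/(20.58 − 25.7989) = 0.110928
t = −47.3459 · ln(0.110928) = 104.108 s.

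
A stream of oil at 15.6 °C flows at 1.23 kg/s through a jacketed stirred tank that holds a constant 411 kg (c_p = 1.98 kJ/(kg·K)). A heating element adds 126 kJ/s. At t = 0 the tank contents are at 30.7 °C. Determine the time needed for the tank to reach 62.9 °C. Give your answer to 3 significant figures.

705 s

Energy balance: M c_p dT/dt = ṁ c_p (T_in − T) + 126.
τ = M/ṁ = 334.15 s; T_ss = T_in + Q̇/(ṁ c_p) = 67.337 °C.
T(t) = T_ss + (T₀ − T_ss) e^(−t/τ). Set T = 62.9:
e^(−t/τ) = (62.9 − 67.337)/(30.7 − 67.337) = 0.12110
t = −334.15 · ln(0.12110) = 705.42 s.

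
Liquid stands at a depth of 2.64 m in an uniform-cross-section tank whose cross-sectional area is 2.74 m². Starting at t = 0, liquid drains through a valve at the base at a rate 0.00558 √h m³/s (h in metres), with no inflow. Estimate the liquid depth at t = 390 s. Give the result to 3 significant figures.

With no inflow, A dh/dt = −0.00558 √h.
This is separable: 2 d(√h)/dt = −0.00558/A, so √h = √h₀ − (0.00558/(2A)) t.
√h = √2.64 − 0.00558·390/(2·2.74) = 1.6248 − 0.39712 = 1.2277.
h = 1.2277² = 1.5072 m.

1.51 m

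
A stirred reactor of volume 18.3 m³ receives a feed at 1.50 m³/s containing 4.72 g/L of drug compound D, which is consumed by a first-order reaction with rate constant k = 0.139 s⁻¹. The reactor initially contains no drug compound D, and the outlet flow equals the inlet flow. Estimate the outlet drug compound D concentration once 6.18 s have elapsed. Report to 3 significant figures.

Species balance: V dC/dt = Q C_in − Q C − k V C.
This is linear with rate a = Q/V + k = 0.22097 s⁻¹.
C_ss = Q C_in/(Q + kV) = 1.7509 g/L; C(t) = C_ss + (C₀ − C_ss) e^(−a t).
C(6.18) = 1.7509 + (-1.7509)·e^(−0.22097·6.18) = 1.7509 + (-1.7509)·0.25523 = 1.3040 g/L.

1.30 g/L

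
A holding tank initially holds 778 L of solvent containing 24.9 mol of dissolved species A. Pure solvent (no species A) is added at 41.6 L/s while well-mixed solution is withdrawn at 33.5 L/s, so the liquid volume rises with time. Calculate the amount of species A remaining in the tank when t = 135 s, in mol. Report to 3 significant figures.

0.660 mol

Let m(t) be the amount of species A. Volume: V(t) = V₀ + (Q_in − Q_out) t = 778 + 8.1000 t; V(135) = 1871.5 L.
Species balance (pure solvent in): dm/dt = −Q_out · m/V(t).
dm/m = −Q_out dt/(V₀ + 8.1000 t); integrating gives ln(m/m₀) = −(Q_out/(Q_in−Q_out)) ln(V/V₀).
m = m₀ (V₀/V)^(Q_out/(Q_in−Q_out)) = 24.9 × (778/1871.5)^(4.1358) = 0.66007 mol.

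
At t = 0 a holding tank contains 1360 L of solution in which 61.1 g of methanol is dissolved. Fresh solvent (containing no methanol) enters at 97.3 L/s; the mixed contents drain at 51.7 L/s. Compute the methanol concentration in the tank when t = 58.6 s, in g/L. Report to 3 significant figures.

Let m(t) be the amount of methanol. Volume: V(t) = V₀ + (Q_in − Q_out) t = 1360 + 45.600 t; V(58.6) = 4032.2 L.
Solute balance: dm/dt = 0 − Q_out C = −Q_out m/V(t).
dm/m = −Q_out dt/(V₀ + 45.600 t); integrating gives ln(m/m₀) = −(Q_out/(Q_in−Q_out)) ln(V/V₀).
m = m₀ (V₀/V)^(Q_out/(Q_in−Q_out)) = 61.1 × (1360/4032.2)^(1.1338) = 17.820 g.
C = m/V = 17.820/4032.2 = 0.0044194 g/L.

0.00442 g/L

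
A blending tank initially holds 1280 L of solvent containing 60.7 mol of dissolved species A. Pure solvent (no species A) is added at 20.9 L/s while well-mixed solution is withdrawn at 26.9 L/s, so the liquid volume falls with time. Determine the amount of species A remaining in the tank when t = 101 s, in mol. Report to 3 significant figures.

3.42 mol

Let m(t) be the amount of species A. Volume: V(t) = V₀ + (Q_in − Q_out) t = 1280 − 6.0000 t; V(101) = 674.00 L.
No species A enters, so dm/dt = −Q_out · (m/V).
dm/m = −Q_out dt/(V₀ − 6.0000 t); integrating gives ln(m/m₀) = −(Q_out/(Q_in−Q_out)) ln(V/V₀).
m = m₀ (V₀/V)^(Q_out/(Q_in−Q_out)) = 60.7 × (1280/674.00)^(-4.4833) = 3.4226 mol.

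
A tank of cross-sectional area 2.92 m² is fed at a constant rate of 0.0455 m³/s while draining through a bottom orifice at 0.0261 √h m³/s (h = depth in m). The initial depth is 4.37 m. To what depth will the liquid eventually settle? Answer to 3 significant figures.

3.04 m

A dh/dt = Q_in − 0.0261 √h. Steady state requires inflow = outflow:
Q_in = 0.0261 √h_ss ⇒ √h_ss = 0.0455/0.0261 = 1.7433.
h_ss = 1.7433² = 3.0391 m. (Since h₀ = 4.37 m > h_ss, the level will fall toward this value.)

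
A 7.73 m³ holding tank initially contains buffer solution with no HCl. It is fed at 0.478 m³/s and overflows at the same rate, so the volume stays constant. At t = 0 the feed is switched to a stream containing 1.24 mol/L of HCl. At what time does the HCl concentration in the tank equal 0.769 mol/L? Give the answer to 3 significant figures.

Accumulation = in − out for the solute gives V dC/dt = Q(C_in − C), so τ = V/Q = 16.172 s.
C(t) = C_in + (C₀ − C_in) e^(−t/τ). Set C = 0.769 and solve for t:
e^(−t/τ) = (C − C_in)/(C₀ − C_in) = (0.769 − 1.24)/(0 − 1.24) = 0.37984
t = −τ ln(…) = 16.172 × 0.96801 = 15.654 s.

15.7 s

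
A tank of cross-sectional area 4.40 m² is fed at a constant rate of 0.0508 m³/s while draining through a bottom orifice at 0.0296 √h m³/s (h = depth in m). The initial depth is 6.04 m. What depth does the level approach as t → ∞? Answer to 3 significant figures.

Level balance: A dh/dt = 0.0508 − 0.0296 √h. Setting dh/dt = 0:
Q_in = 0.0296 √h_ss ⇒ √h_ss = 0.0508/0.0296 = 1.7162.
h_ss = 1.7162² = 2.9454 m. (Since h₀ = 6.04 m > h_ss, the level will fall toward this value.)

2.95 m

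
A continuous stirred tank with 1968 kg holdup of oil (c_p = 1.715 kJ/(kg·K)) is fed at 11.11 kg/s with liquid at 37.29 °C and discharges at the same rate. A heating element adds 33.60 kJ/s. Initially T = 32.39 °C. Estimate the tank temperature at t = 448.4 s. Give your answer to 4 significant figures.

38.52 °C

M c_p dT/dt = ṁ c_p (T_in − T) + Q̇.
τ = M/ṁ = 177.138 s; T_ss = T_in + Q̇/(ṁ c_p) = 37.29 + 33.60/(11.11·1.715) = 39.0534 °C.
This is linear first-order; T(t) = T_ss + (T₀ − T_ss) e^(−t/τ).
T(448.4) = 39.0534 + (-6.66344)·e^(−448.4/177.138) = 39.0534 + (-6.66344)·0.0795505 = 38.5234 °C.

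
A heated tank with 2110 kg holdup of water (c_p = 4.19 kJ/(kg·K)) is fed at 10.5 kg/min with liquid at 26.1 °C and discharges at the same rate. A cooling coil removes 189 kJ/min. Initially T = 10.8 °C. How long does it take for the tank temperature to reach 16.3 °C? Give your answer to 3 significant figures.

M c_p dT/dt = ṁ c_p (T_in − T) − Q̇.
τ = M/ṁ = 200.95 min; T_ss = T_in − Q̇/(ṁ c_p) = 21.804 °C.
T(t) = T_ss + (T₀ − T_ss) e^(−t/τ). Set T = 16.3:
e^(−t/τ) = (16.3 − 21.804)/(10.8 − 21.804) = 0.50018
t = −200.95 · ln(0.50018) = 139.22 min.

139 min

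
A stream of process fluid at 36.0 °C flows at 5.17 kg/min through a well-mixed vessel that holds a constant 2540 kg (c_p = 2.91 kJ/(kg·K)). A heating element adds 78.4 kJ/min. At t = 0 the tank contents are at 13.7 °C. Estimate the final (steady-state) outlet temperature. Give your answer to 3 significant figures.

Energy balance: M c_p dT/dt = ṁ c_p (T_in − T) + 78.4.
At steady state dT/dt = 0 ⇒ T_ss = T_in + Q̇/(ṁ c_p) = 36.0 + 78.4/(5.17·2.91) = 41.211 °C.

41.2 °C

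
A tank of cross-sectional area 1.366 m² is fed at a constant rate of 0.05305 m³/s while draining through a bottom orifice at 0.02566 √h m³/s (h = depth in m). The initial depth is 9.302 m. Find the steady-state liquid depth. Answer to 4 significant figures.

Level balance: A dh/dt = 0.05305 − 0.02566 √h. Setting dh/dt = 0:
Q_in = 0.02566 √h_ss ⇒ √h_ss = 0.05305/0.02566 = 2.06742.
h_ss = 2.06742² = 4.27423 m. (Since h₀ = 9.302 m > h_ss, the level will fall toward this value.)

4.274 m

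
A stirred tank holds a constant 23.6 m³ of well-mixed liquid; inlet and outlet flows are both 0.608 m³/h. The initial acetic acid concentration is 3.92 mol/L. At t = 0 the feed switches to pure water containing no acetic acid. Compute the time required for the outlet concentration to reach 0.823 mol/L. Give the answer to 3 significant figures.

60.6 h

Species balance: V dC/dt = Q(C_in − C) ⇒ τ = V/Q = 38.816 h.
C(t) = C_in + (C₀ − C_in) e^(−t/τ). Set C = 0.823 and solve for t:
e^(−t/τ) = (C − C_in)/(C₀ − C_in) = (0.823 − 0)/(3.92 − 0) = 0.20995
t = −τ ln(…) = 38.816 × 1.5609 = 60.587 h.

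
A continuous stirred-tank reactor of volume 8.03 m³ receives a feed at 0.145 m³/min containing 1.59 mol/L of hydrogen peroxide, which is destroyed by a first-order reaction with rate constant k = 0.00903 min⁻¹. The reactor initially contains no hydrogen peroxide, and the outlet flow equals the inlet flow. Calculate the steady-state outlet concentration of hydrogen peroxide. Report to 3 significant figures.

1.06 mol/L

Accumulation = in − out − consumed: V dC/dt = Q C_in − Q C − k V C.
At steady state: 0 = Q C_in − (Q + kV) C_ss, so C_ss = Q C_in/(Q + kV).
C_ss = 0.145·1.59/(0.145 + 0.00903·8.03) = 0.23055/0.21751 = 1.0599 mol/L.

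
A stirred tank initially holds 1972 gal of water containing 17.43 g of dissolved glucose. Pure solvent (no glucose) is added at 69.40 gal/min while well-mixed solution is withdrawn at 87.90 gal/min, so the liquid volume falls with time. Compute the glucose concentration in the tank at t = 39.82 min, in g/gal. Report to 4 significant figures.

0.001529 g/gal

Total volume: dV/dt = Q_in − Q_out = -18.5000 gal/min, so V(t) = 1972 − 18.5000 t and V(39.82) = 1235.33 gal.
No glucose enters, so dm/dt = −Q_out · (m/V).
dm/m = −Q_out dt/(V₀ − 18.5000 t); integrating gives ln(m/m₀) = −(Q_out/(Q_in−Q_out)) ln(V/V₀).
m = m₀ (V₀/V)^(Q_out/(Q_in−Q_out)) = 17.43 × (1972/1235.33)^(-4.75135) = 1.88879 g.
C = m/V = 1.88879/1235.33 = 0.00152898 g/gal.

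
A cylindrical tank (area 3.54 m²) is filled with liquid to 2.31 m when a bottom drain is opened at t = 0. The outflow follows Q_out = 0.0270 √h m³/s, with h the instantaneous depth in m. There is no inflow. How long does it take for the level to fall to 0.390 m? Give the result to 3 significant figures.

With no inflow, A dh/dt = −0.0270 √h.
This is separable: 2 d(√h)/dt = −0.0270/A, so √h = √h₀ − (0.0270/(2A)) t.
t = 2A(√h₀ − √h)/0.0270 = 2·3.54·(√2.31 − √0.390)/0.0270
  = 7.0800 × (1.5199 − 0.62450) / 0.0270 = 234.79 s.

235 s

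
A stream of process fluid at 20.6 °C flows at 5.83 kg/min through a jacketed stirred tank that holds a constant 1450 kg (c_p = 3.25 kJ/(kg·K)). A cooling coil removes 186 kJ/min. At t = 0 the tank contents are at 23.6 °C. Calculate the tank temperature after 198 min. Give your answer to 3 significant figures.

Energy balance: M c_p dT/dt = ṁ c_p (T_in − T) − 186.
Rearrange: dT/dt = (T_ss − T)/τ with τ = M/ṁ = 248.71 min and T_ss = T_in − Q̇/(ṁ c_p) = 10.783 °C.
This is linear first-order; T(t) = T_ss + (T₀ − T_ss) e^(−t/τ).
T(198) = 10.783 + (12.817)·e^(−198/248.71) = 10.783 + (12.817)·0.45109 = 16.565 °C.

16.6 °C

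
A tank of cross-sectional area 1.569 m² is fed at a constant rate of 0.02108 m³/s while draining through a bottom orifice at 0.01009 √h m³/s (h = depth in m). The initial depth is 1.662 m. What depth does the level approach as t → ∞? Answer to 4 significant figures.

4.365 m

Level balance: A dh/dt = 0.02108 − 0.01009 √h. Setting dh/dt = 0:
Q_in = 0.01009 √h_ss ⇒ √h_ss = 0.02108/0.01009 = 2.08920.
h_ss = 2.08920² = 4.36475 m. (Since h₀ = 1.662 m < h_ss, the level will rise toward this value.)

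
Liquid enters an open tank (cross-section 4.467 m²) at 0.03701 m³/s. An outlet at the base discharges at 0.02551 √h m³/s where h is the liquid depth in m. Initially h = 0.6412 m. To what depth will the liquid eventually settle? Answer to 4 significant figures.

2.105 m

Accumulation of liquid (constant cross-section A): A dh/dt = Q_in − 0.02551 √h. At steady state dh/dt = 0:
Q_in = 0.02551 √h_ss ⇒ √h_ss = 0.03701/0.02551 = 1.45080.
h_ss = 1.45080² = 2.10483 m. (Since h₀ = 0.6412 m < h_ss, the level will rise toward this value.)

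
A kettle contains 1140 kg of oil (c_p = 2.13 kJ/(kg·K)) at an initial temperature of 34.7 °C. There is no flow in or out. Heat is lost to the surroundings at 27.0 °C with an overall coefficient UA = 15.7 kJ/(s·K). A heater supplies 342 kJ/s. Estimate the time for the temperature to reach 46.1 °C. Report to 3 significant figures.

256 s

Lumped-capacitance energy balance: M c_p dT/dt = UA(T_amb − T) + Q̇.
τ = M c_p/UA = 154.66 s; T_ss = T_amb + Q̇/UA = 27.0 + 342/15.7 = 48.783 °C.
T(t) = T_ss + (T₀ − T_ss)e^(−t/τ); set T = 46.1:
t = −τ ln[(T − T_ss)/(T₀ − T_ss)] = −154.66 · ln(0.19054) = 256.41 s.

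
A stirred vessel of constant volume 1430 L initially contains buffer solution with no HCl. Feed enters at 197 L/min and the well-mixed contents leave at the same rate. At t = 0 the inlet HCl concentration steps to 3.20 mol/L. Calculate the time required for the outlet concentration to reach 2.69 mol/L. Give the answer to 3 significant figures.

13.3 min

Accumulation = in − out for the solute gives V dC/dt = Q(C_in − C), so τ = V/Q = 7.2589 min.
C(t) = C_in + (C₀ − C_in) e^(−t/τ). Set C = 2.69 and solve for t:
e^(−t/τ) = (C − C_in)/(C₀ − C_in) = (2.69 − 3.20)/(0 − 3.20) = 0.15938
t = −τ ln(…) = 7.2589 × 1.8365 = 13.331 min.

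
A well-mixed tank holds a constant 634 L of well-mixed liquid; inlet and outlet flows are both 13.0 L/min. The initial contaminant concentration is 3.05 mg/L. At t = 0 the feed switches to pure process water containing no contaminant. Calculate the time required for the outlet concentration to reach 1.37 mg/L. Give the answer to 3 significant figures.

39.0 min

Mass balance on the solute (V constant): V dC/dt = Q(C_in − C), so τ = V/Q = 48.769 min.
C(t) = C_in + (C₀ − C_in) e^(−t/τ). Set C = 1.37 and solve for t:
e^(−t/τ) = (C − C_in)/(C₀ − C_in) = (1.37 − 0)/(3.05 − 0) = 0.44918
t = −τ ln(…) = 48.769 × 0.80033 = 39.032 min.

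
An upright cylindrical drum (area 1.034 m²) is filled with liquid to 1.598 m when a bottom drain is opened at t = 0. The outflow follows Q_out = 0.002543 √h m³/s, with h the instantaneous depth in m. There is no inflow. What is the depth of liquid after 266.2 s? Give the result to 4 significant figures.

0.8776 m

Mass balance (ρ constant): A dh/dt = −0.002543 √h.
Separate and integrate: 2(√h − √h₀) = −(0.002543/A) t.
√h = √1.598 − 0.002543·266.2/(2·1.034) = 1.26412 − 0.327344 = 0.936777.
h = 0.936777² = 0.877550 m.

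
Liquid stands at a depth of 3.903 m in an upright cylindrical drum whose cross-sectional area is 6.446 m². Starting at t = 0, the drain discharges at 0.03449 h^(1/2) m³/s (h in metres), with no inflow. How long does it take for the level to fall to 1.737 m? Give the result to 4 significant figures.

With no inflow, A dh/dt = −0.03449 √h.
∫ h^(−1/2) dh = −(0.03449/A) ∫ dt, giving 2√h = 2√h₀ − (0.03449/A) t.
t = 2A(√h₀ − √h)/0.03449 = 2·6.446·(√3.903 − √1.737)/0.03449
  = 12.8920 × (1.97560 − 1.31795) / 0.03449 = 245.822 s.

245.8 s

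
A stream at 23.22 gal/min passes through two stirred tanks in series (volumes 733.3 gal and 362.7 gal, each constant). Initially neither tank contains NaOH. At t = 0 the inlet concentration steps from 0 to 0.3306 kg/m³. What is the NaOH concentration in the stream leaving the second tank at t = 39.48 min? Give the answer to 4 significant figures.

Time constants: τᵢ = Vᵢ/Q for each well-mixed tank.
τ₁ = 733.3/23.22 = 31.5805 min; τ₂ = 362.7/23.22 = 15.6202 min.
Tank 1: C₁ = C_in(1 − e^(−t/τ₁)). Tank 2 (τ₁ ≠ τ₂): C₂ = C_in[1 − (τ₁ e^(−t/τ₁) − τ₂ e^(−t/τ₂))/(τ₁ − τ₂)].
At t = 39.48: e^(−t/τ₁) = 0.286465, e^(−t/τ₂) = 0.0798581.
C₂ = 0.3306·[1 − (31.5805·0.286465 − 15.6202·0.0798581)/(15.9604)] = 0.3306·0.511331 = 0.169046 kg/m³.

0.1690 kg/m³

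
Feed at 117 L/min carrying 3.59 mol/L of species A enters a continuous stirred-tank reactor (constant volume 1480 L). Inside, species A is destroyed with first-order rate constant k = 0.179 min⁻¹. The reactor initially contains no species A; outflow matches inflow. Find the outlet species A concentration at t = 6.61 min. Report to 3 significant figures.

Accumulation = in − out − consumed: V dC/dt = Q C_in − Q C − k V C.
This is linear with rate a = Q/V + k = 0.25805 min⁻¹.
C_ss = Q C_in/(Q + kV) = 1.0998 mol/L; C(t) = C_ss + (C₀ − C_ss) e^(−a t).
C(6.61) = 1.0998 + (-1.0998)·e^(−0.25805·6.61) = 1.0998 + (-1.0998)·0.18164 = 0.90002 mol/L.

0.900 mol/L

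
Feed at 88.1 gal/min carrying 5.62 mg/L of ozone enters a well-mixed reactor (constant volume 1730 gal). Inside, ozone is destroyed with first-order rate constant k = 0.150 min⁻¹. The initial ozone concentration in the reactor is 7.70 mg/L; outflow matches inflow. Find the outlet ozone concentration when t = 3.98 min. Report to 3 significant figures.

Species balance: V dC/dt = Q C_in − Q C − k V C.
dC/dt = (Q/V) C_in − (Q/V + k) C; effective rate a = Q/V + k = 0.050925 + 0.150 = 0.20092 min⁻¹.
C_ss = Q C_in/(Q + kV) = 1.4244 mg/L; C(t) = C_ss + (C₀ − C_ss) e^(−a t).
C(3.98) = 1.4244 + (6.2756)·e^(−0.20092·3.98) = 1.4244 + (6.2756)·0.44947 = 4.2451 mg/L.

4.25 mg/L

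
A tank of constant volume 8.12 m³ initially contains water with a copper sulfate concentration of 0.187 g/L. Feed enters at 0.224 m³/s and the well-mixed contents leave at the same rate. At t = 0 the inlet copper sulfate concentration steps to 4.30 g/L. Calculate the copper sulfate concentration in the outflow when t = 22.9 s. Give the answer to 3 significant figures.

Mass balance on the solute (V constant): V dC/dt = Q(C_in − C).
Time constant τ = V/Q = 8.12/0.224 = 36.250 s.
C approaches C_in exponentially: C(t) = C_in + (C₀ − C_in) e^(−t/τ).
C(22.9) = 4.30 + (0.187 − 4.30)·e^(−22.9/36.250) = 4.30 + (-4.1130)·0.53167 = 2.1132 g/L.

2.11 g/L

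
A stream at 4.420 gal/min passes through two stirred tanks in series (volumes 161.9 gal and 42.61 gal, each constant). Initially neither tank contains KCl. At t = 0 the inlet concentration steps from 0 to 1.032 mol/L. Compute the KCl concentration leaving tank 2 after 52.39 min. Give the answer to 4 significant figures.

0.6985 mol/L

Each tank obeys Vᵢ dCᵢ/dt = Q(Cᵢ₋₁ − Cᵢ), so τᵢ = Vᵢ/Q.
τ₁ = 161.9/4.420 = 36.6290 min; τ₂ = 42.61/4.420 = 9.64027 min.
Solving the cascade with C₁(0)=C₂(0)=0 gives C₂(t) = C_in[1 − (τ₁ e^(−t/τ₁) − τ₂ e^(−t/τ₂))/(τ₁ − τ₂)].
At t = 52.39: e^(−t/τ₁) = 0.239240, e^(−t/τ₂) = 0.00436344.
C₂ = 1.032·[1 − (36.6290·0.239240 − 9.64027·0.00436344)/(26.9887)] = 1.032·0.676863 = 0.698523 mol/L.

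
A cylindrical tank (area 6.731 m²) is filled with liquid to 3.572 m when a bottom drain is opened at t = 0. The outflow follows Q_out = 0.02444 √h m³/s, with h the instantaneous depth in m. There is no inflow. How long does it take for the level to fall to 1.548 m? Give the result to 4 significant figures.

355.7 s

Accumulation of liquid (constant cross-section A): A dh/dt = −0.02444 √h.
This is separable: 2 d(√h)/dt = −0.02444/A, so √h = √h₀ − (0.02444/(2A)) t.
t = 2A(√h₀ − √h)/0.02444 = 2·6.731·(√3.572 − √1.548)/0.02444
  = 13.4620 × (1.88997 − 1.24419) / 0.02444 = 355.711 s.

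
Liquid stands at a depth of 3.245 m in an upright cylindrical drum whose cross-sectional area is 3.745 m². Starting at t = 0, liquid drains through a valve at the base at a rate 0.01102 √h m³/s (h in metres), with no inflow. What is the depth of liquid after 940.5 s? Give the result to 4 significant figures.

0.1744 m

A dh/dt = −Q_out = −0.01102 √h.
Separate and integrate: 2(√h − √h₀) = −(0.01102/A) t.
√h = √3.245 − 0.01102·940.5/(2·3.745) = 1.80139 − 1.38375 = 0.417635.
h = 0.417635² = 0.174419 m.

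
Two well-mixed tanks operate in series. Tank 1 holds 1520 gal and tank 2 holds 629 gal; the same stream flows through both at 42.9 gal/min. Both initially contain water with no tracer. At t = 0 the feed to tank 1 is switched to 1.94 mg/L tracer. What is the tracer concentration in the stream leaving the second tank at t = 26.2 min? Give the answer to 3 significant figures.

Each tank obeys Vᵢ dCᵢ/dt = Q(Cᵢ₋₁ − Cᵢ), so τᵢ = Vᵢ/Q.
τ₁ = 1520/42.9 = 35.431 min; τ₂ = 629/42.9 = 14.662 min.
Solving the cascade with C₁(0)=C₂(0)=0 gives C₂(t) = C_in[1 − (τ₁ e^(−t/τ₁) − τ₂ e^(−t/τ₂))/(τ₁ − τ₂)].
At t = 26.2: e^(−t/τ₁) = 0.47737, e^(−t/τ₂) = 0.16747.
C₂ = 1.94·[1 − (35.431·0.47737 − 14.662·0.16747)/(20.769)] = 1.94·0.30386 = 0.58948 mg/L.

0.589 mg/L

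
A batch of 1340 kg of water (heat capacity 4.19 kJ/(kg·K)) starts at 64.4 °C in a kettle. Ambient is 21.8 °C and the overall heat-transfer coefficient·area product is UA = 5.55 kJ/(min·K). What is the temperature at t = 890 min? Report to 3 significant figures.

Lumped-capacitance energy balance: M c_p dT/dt = UA(T_amb − T).
dT/dt = (T_ss − T)/τ with T_ss = T_amb = 21.800 °C, τ = M c_p/UA = 1340·4.19/5.55 = 1011.6 min.
This is linear first-order; T(t) = T_ss + (T₀ − T_ss) e^(−t/τ).
T(890) = 21.800 + (42.600)·0.41488 = 39.474 °C.

39.5 °C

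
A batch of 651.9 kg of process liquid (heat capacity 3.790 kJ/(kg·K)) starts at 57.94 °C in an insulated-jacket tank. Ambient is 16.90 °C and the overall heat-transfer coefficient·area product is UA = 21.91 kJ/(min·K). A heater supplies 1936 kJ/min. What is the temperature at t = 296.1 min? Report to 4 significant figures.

M c_p dT/dt = −UA(T − T_amb) + Q̇.
dT/dt = (T_ss − T)/τ with T_ss = T_amb + Q̇/UA = 16.90 + 1936/21.91 = 105.261 °C, τ = M c_p/UA = 651.9·3.790/21.91 = 112.766 min.
Integrating: T(t) = T_ss + (T₀ − T_ss) e^(−t/τ).
T(296.1) = 105.261 + (-47.3215)·0.0723823 = 101.836 °C.

101.8 °C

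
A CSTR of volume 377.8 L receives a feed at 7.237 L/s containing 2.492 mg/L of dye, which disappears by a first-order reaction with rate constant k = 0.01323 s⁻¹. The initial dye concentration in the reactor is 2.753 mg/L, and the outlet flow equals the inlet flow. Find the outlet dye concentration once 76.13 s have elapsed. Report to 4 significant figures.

Accumulation = in − out − consumed: V dC/dt = Q C_in − Q C − k V C.
dC/dt = (Q/V) C_in − (Q/V + k) C; effective rate a = Q/V + k = 0.0191556 + 0.01323 = 0.0323856 s⁻¹.
C_ss = Q C_in/(Q + kV) = 1.47398 mg/L; C(t) = C_ss + (C₀ − C_ss) e^(−a t).
C(76.13) = 1.47398 + (1.27902)·e^(−0.0323856·76.13) = 1.47398 + (1.27902)·0.0849648 = 1.58265 mg/L.

1.583 mg/L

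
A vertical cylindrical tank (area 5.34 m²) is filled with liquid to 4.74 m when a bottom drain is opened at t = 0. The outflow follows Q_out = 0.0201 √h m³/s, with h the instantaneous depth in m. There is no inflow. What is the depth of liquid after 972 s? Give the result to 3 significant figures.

0.121 m

With no inflow, A dh/dt = −0.0201 √h.
Separate and integrate: 2(√h − √h₀) = −(0.0201/A) t.
√h = √4.74 − 0.0201·972/(2·5.34) = 2.1772 − 1.8293 = 0.34783.
h = 0.34783² = 0.12098 m.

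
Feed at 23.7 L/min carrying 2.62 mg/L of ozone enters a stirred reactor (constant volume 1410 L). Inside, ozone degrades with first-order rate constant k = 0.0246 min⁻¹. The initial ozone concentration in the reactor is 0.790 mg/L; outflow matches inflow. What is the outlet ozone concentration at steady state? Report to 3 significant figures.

Accumulation = in − out − consumed: V dC/dt = Q C_in − Q C − k V C.
At steady state: 0 = Q C_in − (Q + kV) C_ss, so C_ss = Q C_in/(Q + kV).
C_ss = 23.7·2.62/(23.7 + 0.0246·1410) = 62.094/58.386 = 1.0635 mg/L.

1.06 mg/L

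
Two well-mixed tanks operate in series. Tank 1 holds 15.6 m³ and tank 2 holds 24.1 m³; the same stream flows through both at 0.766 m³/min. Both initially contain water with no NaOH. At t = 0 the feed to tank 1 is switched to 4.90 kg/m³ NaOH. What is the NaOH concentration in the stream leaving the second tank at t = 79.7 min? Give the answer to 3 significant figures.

Time constants: τᵢ = Vᵢ/Q for each well-mixed tank.
τ₁ = 15.6/0.766 = 20.366 min; τ₂ = 24.1/0.766 = 31.462 min.
Solving the cascade with C₁(0)=C₂(0)=0 gives C₂(t) = C_in[1 − (τ₁ e^(−t/τ₁) − τ₂ e^(−t/τ₂))/(τ₁ − τ₂)].
At t = 79.7: e^(−t/τ₁) = 0.019971, e^(−t/τ₂) = 0.079404.
C₂ = 4.90·[1 − (20.366·0.019971 − 31.462·0.079404)/(-11.097)] = 4.90·0.81152 = 3.9764 kg/m³.

3.98 kg/m³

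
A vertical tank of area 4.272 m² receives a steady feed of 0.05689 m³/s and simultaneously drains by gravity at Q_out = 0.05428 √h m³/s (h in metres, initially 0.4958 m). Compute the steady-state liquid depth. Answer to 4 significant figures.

1.098 m

A dh/dt = Q_in − 0.05428 √h. Steady state requires inflow = outflow:
Q_in = 0.05428 √h_ss ⇒ √h_ss = 0.05689/0.05428 = 1.04808.
h_ss = 1.04808² = 1.09848 m. (Since h₀ = 0.4958 m < h_ss, the level will rise toward this value.)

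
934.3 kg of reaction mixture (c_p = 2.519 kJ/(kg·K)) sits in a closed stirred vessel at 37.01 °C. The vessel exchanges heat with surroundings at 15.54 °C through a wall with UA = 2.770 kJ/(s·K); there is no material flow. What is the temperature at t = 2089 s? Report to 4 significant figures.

17.38 °C

M c_p dT/dt = −UA(T − T_amb).
dT/dt = (T_ss − T)/τ with T_ss = T_amb = 15.5400 °C, τ = M c_p/UA = 934.3·2.519/2.770 = 849.640 s.
This is linear first-order; T(t) = T_ss + (T₀ − T_ss) e^(−t/τ).
T(2089) = 15.5400 + (21.4700)·0.0855470 = 17.3767 °C.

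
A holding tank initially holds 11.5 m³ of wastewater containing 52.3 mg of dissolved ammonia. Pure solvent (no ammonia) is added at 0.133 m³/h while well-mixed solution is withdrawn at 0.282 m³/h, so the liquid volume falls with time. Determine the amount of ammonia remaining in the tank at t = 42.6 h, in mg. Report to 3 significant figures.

11.4 mg

Total volume: dV/dt = Q_in − Q_out = -0.14900 m³/h, so V(t) = 11.5 − 0.14900 t and V(42.6) = 5.1526 m³.
Solute balance: dm/dt = 0 − Q_out C = −Q_out m/V(t).
dm/m = −Q_out dt/(V₀ − 0.14900 t); integrating gives ln(m/m₀) = −(Q_out/(Q_in−Q_out)) ln(V/V₀).
m = m₀ (V₀/V)^(Q_out/(Q_in−Q_out)) = 52.3 × (11.5/5.1526)^(-1.8926) = 11.445 mg.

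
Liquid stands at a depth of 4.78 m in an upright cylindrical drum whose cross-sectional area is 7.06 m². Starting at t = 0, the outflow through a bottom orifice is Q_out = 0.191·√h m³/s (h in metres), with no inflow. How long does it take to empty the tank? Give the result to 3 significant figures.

162 s

With no inflow, A dh/dt = −0.191 √h.
Separate and integrate: 2(√h − √h₀) = −(0.191/A) t.
Set h = 0: 2√h₀ = (0.191/A) t_empty ⇒ t_empty = 2A√h₀/0.191.
t_empty = 2·7.06·√4.78/0.191 = 14.120·2.1863/0.191 = 161.63 s.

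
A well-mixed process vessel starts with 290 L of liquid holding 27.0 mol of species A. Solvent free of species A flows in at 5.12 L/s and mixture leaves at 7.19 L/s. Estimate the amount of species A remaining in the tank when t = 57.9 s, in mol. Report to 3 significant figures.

4.24 mol

Total volume: dV/dt = Q_in − Q_out = -2.0700 L/s, so V(t) = 290 − 2.0700 t and V(57.9) = 170.15 L.
Solute balance: dm/dt = 0 − Q_out C = −Q_out m/V(t).
dm/m = −Q_out dt/(V₀ − 2.0700 t); integrating gives ln(m/m₀) = −(Q_out/(Q_in−Q_out)) ln(V/V₀).
m = m₀ (V₀/V)^(Q_out/(Q_in−Q_out)) = 27.0 × (290/170.15)^(-3.4734) = 4.2365 mol.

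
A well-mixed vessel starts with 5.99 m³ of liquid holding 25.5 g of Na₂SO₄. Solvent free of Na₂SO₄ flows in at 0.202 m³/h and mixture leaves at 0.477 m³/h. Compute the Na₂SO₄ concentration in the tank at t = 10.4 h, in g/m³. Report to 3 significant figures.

Let m(t) be the amount of Na₂SO₄. Volume: V(t) = V₀ + (Q_in − Q_out) t = 5.99 − 0.27500 t; V(10.4) = 3.1300 m³.
Species balance (pure solvent in): dm/dt = −Q_out · m/V(t).
Separate: dm/m = −Q_out dt/V(t) ⇒ ln(m/m₀) = −(Q_out/(Q_in−Q_out)) ln(V/V₀).
m = m₀ (V₀/V)^(Q_out/(Q_in−Q_out)) = 25.5 × (5.99/3.1300)^(-1.7345) = 8.2718 g.
C = m/V = 8.2718/3.1300 = 2.6428 g/m³.

2.64 g/m³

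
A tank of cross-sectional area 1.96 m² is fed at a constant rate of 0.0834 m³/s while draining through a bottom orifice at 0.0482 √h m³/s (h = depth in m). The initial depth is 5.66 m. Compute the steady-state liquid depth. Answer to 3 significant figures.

Level balance: A dh/dt = 0.0834 − 0.0482 √h. Setting dh/dt = 0:
Q_in = 0.0482 √h_ss ⇒ √h_ss = 0.0834/0.0482 = 1.7303.
h_ss = 1.7303² = 2.9939 m. (Since h₀ = 5.66 m > h_ss, the level will fall toward this value.)

2.99 m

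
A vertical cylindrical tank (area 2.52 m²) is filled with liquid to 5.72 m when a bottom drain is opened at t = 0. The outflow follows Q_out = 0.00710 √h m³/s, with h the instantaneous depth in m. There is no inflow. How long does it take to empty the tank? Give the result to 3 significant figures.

Accumulation of liquid (constant cross-section A): A dh/dt = −0.00710 √h.
This is separable: 2 d(√h)/dt = −0.00710/A, so √h = √h₀ − (0.00710/(2A)) t.
Set h = 0: 2√h₀ = (0.00710/A) t_empty ⇒ t_empty = 2A√h₀/0.00710.
t_empty = 2·2.52·√5.72/0.00710 = 5.0400·2.3917/0.00710 = 1697.7 s.

1700 s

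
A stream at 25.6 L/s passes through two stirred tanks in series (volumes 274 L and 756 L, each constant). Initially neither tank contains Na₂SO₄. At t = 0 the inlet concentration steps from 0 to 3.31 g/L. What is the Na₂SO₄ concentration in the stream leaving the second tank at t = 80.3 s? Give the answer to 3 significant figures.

Time constants: τᵢ = Vᵢ/Q for each well-mixed tank.
τ₁ = 274/25.6 = 10.703 s; τ₂ = 756/25.6 = 29.531 s.
Tank 1: C₁ = C_in(1 − e^(−t/τ₁)). Tank 2 (τ₁ ≠ τ₂): C₂ = C_in[1 − (τ₁ e^(−t/τ₁) − τ₂ e^(−t/τ₂))/(τ₁ − τ₂)].
At t = 80.3: e^(−t/τ₁) = 0.00055171, e^(−t/τ₂) = 0.065931.
C₂ = 3.31·[1 − (10.703·0.00055171 − 29.531·0.065931)/(-18.828)] = 3.31·0.89690 = 2.9688 g/L.

2.97 g/L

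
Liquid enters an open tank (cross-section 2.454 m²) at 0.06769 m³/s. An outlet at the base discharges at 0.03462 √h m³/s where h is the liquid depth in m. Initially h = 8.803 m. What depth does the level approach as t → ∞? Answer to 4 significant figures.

3.823 m

Volume balance on the tank: A dh/dt = Q_in − 0.03462 √h. At steady state dh/dt = 0:
Q_in = 0.03462 √h_ss ⇒ √h_ss = 0.06769/0.03462 = 1.95523.
h_ss = 1.95523² = 3.82292 m. (Since h₀ = 8.803 m > h_ss, the level will fall toward this value.)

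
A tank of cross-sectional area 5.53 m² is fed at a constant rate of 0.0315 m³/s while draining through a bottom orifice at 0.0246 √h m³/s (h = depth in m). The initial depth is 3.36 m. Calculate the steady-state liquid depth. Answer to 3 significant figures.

Level balance: A dh/dt = 0.0315 − 0.0246 √h. Setting dh/dt = 0:
Q_in = 0.0246 √h_ss ⇒ √h_ss = 0.0315/0.0246 = 1.2805.
h_ss = 1.2805² = 1.6396 m. (Since h₀ = 3.36 m > h_ss, the level will fall toward this value.)

1.64 m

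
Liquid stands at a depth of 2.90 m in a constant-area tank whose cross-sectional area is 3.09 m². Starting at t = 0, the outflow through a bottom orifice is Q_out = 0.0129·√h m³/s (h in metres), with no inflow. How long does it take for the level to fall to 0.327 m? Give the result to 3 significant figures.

With no inflow, A dh/dt = −0.0129 √h.
∫ h^(−1/2) dh = −(0.0129/A) ∫ dt, giving 2√h = 2√h₀ − (0.0129/A) t.
t = 2A(√h₀ − √h)/0.0129 = 2·3.09·(√2.90 − √0.327)/0.0129
  = 6.1800 × (1.7029 − 0.57184) / 0.0129 = 541.88 s.

542 s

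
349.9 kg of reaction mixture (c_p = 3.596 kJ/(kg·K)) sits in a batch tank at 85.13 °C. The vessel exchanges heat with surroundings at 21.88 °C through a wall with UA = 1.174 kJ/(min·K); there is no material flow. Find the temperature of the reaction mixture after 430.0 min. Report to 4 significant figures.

64.23 °C

Unsteady energy balance on the tank contents: M c_p dT/dt = −UA(T − T_amb).
dT/dt = (T_ss − T)/τ with T_ss = T_amb = 21.8800 °C, τ = M c_p/UA = 349.9·3.596/1.174 = 1071.76 min.
This is linear first-order; T(t) = T_ss + (T₀ − T_ss) e^(−t/τ).
T(430.0) = 21.8800 + (63.2500)·0.669509 = 64.2264 °C.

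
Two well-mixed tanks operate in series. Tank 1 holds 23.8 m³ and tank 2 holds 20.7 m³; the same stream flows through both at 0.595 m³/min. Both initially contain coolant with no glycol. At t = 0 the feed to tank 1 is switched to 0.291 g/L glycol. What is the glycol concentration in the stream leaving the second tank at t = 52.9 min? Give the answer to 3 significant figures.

0.120 g/L

Time constants: τᵢ = Vᵢ/Q for each well-mixed tank.
τ₁ = 23.8/0.595 = 40.000 min; τ₂ = 20.7/0.595 = 34.790 min.
Solving the cascade with C₁(0)=C₂(0)=0 gives C₂(t) = C_in[1 − (τ₁ e^(−t/τ₁) − τ₂ e^(−t/τ₂))/(τ₁ − τ₂)].
At t = 52.9: e^(−t/τ₁) = 0.26647, e^(−t/τ₂) = 0.21859.
C₂ = 0.291·[1 − (40.000·0.26647 − 34.790·0.21859)/(5.2101)] = 0.291·0.41383 = 0.12042 g/L.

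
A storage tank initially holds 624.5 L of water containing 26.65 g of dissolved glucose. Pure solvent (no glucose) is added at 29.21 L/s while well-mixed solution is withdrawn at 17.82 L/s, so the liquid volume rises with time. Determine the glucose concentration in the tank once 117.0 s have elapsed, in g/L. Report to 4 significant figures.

Total volume: dV/dt = Q_in − Q_out = 11.3900 L/s, so V(t) = 624.5 + 11.3900 t and V(117.0) = 1957.13 L.
No glucose enters, so dm/dt = −Q_out · (m/V).
Separate: dm/m = −Q_out dt/V(t) ⇒ ln(m/m₀) = −(Q_out/(Q_in−Q_out)) ln(V/V₀).
m = m₀ (V₀/V)^(Q_out/(Q_in−Q_out)) = 26.65 × (624.5/1957.13)^(1.56453) = 4.46225 g.
C = m/V = 4.46225/1957.13 = 0.00228000 g/L.

0.002280 g/L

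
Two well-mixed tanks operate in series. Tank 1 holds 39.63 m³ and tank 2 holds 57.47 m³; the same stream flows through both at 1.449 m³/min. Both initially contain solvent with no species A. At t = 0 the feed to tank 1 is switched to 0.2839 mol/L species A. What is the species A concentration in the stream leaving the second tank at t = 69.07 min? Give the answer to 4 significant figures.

Species balance on tank i: dCᵢ/dt = (Cᵢ₋₁ − Cᵢ)/τᵢ with τᵢ = Vᵢ/Q.
τ₁ = 39.63/1.449 = 27.3499 min; τ₂ = 57.47/1.449 = 39.6618 min.
Solving the cascade with C₁(0)=C₂(0)=0 gives C₂(t) = C_in[1 − (τ₁ e^(−t/τ₁) − τ₂ e^(−t/τ₂))/(τ₁ − τ₂)].
At t = 69.07: e^(−t/τ₁) = 0.0800246, e^(−t/τ₂) = 0.175262.
C₂ = 0.2839·[1 − (27.3499·0.0800246 − 39.6618·0.175262)/(-12.3119)] = 0.2839·0.613176 = 0.174081 mol/L.

0.1741 mol/L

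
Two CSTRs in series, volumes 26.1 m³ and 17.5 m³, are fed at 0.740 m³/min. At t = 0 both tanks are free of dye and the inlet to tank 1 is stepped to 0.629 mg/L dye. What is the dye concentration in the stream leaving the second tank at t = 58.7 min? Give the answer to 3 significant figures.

0.375 mg/L

Each tank obeys Vᵢ dCᵢ/dt = Q(Cᵢ₋₁ − Cᵢ), so τᵢ = Vᵢ/Q.
τ₁ = 26.1/0.740 = 35.270 min; τ₂ = 17.5/0.740 = 23.649 min.
Tank 1: C₁ = C_in(1 − e^(−t/τ₁)). Tank 2 (τ₁ ≠ τ₂): C₂ = C_in[1 − (τ₁ e^(−t/τ₁) − τ₂ e^(−t/τ₂))/(τ₁ − τ₂)].
At t = 58.7: e^(−t/τ₁) = 0.18932, e^(−t/τ₂) = 0.083562.
C₂ = 0.629·[1 − (35.270·0.18932 − 23.649·0.083562)/(11.622)] = 0.629·0.59546 = 0.37454 mg/L.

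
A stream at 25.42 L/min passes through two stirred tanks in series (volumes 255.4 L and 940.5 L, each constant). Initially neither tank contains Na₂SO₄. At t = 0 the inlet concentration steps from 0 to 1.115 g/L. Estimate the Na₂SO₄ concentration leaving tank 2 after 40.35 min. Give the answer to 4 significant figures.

Species balance on tank i: dCᵢ/dt = (Cᵢ₋₁ − Cᵢ)/τᵢ with τᵢ = Vᵢ/Q.
τ₁ = 255.4/25.42 = 10.0472 min; τ₂ = 940.5/25.42 = 36.9984 min.
Tank 1: C₁ = C_in(1 − e^(−t/τ₁)). Tank 2 (τ₁ ≠ τ₂): C₂ = C_in[1 − (τ₁ e^(−t/τ₁) − τ₂ e^(−t/τ₂))/(τ₁ − τ₂)].
At t = 40.35: e^(−t/τ₁) = 0.0180242, e^(−t/τ₂) = 0.336019.
C₂ = 1.115·[1 − (10.0472·0.0180242 − 36.9984·0.336019)/(-26.9512)] = 1.115·0.545435 = 0.608160 g/L.

0.6082 g/L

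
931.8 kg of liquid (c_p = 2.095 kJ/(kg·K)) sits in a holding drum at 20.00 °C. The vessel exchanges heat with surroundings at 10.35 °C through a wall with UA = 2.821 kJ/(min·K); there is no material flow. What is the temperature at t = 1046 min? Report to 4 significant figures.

M c_p dT/dt = −UA(T − T_amb).
dT/dt = (T_ss − T)/τ with T_ss = T_amb = 10.3500 °C, τ = M c_p/UA = 931.8·2.095/2.821 = 691.996 min.
T approaches T_ss exponentially: T(t) = T_ss + (T₀ − T_ss) e^(−t/τ).
T(1046) = 10.3500 + (9.65000)·0.220564 = 12.4784 °C.

12.48 °C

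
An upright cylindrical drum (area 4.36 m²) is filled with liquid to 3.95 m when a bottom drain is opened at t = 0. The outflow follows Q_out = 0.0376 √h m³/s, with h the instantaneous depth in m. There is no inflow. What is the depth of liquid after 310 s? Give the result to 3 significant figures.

0.423 m

A dh/dt = −Q_out = −0.0376 √h.
∫ h^(−1/2) dh = −(0.0376/A) ∫ dt, giving 2√h = 2√h₀ − (0.0376/A) t.
√h = √3.95 − 0.0376·310/(2·4.36) = 1.9875 − 1.3367 = 0.65076.
h = 0.65076² = 0.42349 m.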